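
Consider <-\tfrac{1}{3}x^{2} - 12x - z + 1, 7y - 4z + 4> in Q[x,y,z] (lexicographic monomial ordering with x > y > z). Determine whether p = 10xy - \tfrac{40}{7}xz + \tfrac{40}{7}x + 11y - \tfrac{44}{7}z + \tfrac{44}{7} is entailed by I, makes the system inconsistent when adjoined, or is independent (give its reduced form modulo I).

First compute the reduced Gröbner basis of I by Buchberger's algorithm.
f_1 = -\tfrac{1}{3}x^{2} - 12x - z + 1, LT = x^{2}.
f_2 = 7y - 4z + 4, LT = y.

S(f_1,f_2): leading monomials are coprime, so the S-polynomial reduces to 0 (Buchberger's first criterion).
Every S-polynomial of the final basis reduces to 0, so we have a Gröbner basis.
Inter-reduce: drop elements whose leading term is divisible by another's, tail-reduce, and make monic.
Reduced Gröbner basis: {x^{2} + 36x + 3z - 3, y - \tfrac{4}{7}z + \tfrac{4}{7}}.
Label its elements g_1 = x^{2} + 36x + 3z - 3, g_2 = y - \tfrac{4}{7}z + \tfrac{4}{7}.

Reduce p = 10xy - \tfrac{40}{7}xz + \tfrac{40}{7}x + 11y - \tfrac{44}{7}z + \tfrac{44}{7} modulo G:
  leading term xy: subtract (10x)·g_2 from 10xy - \tfrac{40}{7}xz + \tfrac{40}{7}x + 11y - \tfrac{44}{7}z + \tfrac{44}{7} → 11y - \tfrac{44}{7}z + \tfrac{44}{7}
  leading term y: subtract (11)·g_2 from 11y - \tfrac{44}{7}z + \tfrac{44}{7} → 0
  normal form = 0.
Since the normal form is 0, p ∈ I.

Ideal membership is decidable via reduction modulo a Gröbner basis.

10xy - \tfrac{40}{7}xz + \tfrac{40}{7}x + 11y - \tfrac{44}{7}z + \tfrac{44}{7} lies in I (it reduces to 0).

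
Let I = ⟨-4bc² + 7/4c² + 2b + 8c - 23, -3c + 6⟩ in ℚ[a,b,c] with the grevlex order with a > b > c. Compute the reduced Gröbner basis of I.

f_1 = -4bc² + 7/4c² + 2b + 8c - 23, LT = bc².
f_2 = -3c + 6, LT = c.

S(f_1,f_2): lcm = bc². S = 2bc - 7/16c² - ½b - 2c + 23/4.
  leading term bc: subtract (-⅔b)·f_2 from 2bc - 7/16c² - ½b - 2c + 23/4 → -7/16c² + 7/2b - 2c + 23/4
  leading term c²: subtract (7/48c)·f_2 from -7/16c² + 7/2b - 2c + 23/4 → 7/2b - 23/8c + 23/4
  leading term b: no divisor's leading term divides it; move 7/2b to the remainder.
  leading term c: subtract (23/24)·f_2 from -23/8c + 23/4 → 0
  remainder 7/2b ≠ 0; add g_3 = 7/2b to the basis.

The other S-polynomials (S(f_1,g_3), S(f_2,g_3)) all reduce to 0 modulo the current basis, so we have a Gröbner basis.
Inter-reduce: drop elements whose leading term is divisible by another's, tail-reduce, and make monic.

G = {b, c - 2}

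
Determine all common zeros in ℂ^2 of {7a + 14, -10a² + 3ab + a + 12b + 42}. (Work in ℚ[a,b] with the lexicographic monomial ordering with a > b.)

{(-2, 0)}

Compute a lex Gröbner basis by Buchberger's algorithm.
f_1 = 7a + 14, LT = a.
f_2 = -10a² + 3ab + a + 12b + 42, LT = a².

S(f_1,f_2): lcm = a². S = 3/10ab + 21/10a + 6/5b + 21/5.
  reduce S modulo (f_1, f_2):
  remainder ⅗b ≠ 0; add h_3 = ⅗b to the basis.

The other S-polynomials (S(f_1,h_3), S(f_2,h_3)) all reduce to 0 modulo the current basis, so we have a Gröbner basis.
Inter-reduce: drop elements whose leading term is divisible by another's, tail-reduce, and make monic.
Reduced Gröbner basis: {a + 2, b}.

Since the basis is lex-ordered, b is univariate in b. Its roots are {0}. Back-substituting each root into the other basis elements fixes the other coordinates.
  b = 0: the earlier basis element becomes a + 2 = 0, giving a = -2 — point (-2, 0).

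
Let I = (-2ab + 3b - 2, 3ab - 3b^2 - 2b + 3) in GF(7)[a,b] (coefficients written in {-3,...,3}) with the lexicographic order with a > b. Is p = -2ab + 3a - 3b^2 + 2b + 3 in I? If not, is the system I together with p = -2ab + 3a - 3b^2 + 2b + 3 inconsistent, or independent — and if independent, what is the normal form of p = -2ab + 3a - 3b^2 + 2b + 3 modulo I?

First compute the reduced Gröbner basis of I by Buchberger's algorithm.
f_1 = -2ab + 3b - 2, LT = ab.
f_2 = 3ab - 3b^2 - 2b + 3, LT = ab.

S(f_1,f_2): lcm = ab. S = b^2 - 2b.
  leading term b^2: no divisor's leading term divides it; move b^2 to the remainder.
  leading term b: no divisor's leading term divides it; move -2b to the remainder.
  remainder b^2 - 2b ≠ 0; add h_3 = b^2 - 2b to the basis.

S(f_1,h_3): lcm = ab^2. S = 2ab + 2b^2 + b.
  leading term ab: subtract (-1)·f_1 from 2ab + 2b^2 + b → 2b^2 - 3b - 2
  leading term b^2: subtract (2)·h_3 from 2b^2 - 3b - 2 → b - 2
  leading term b: no divisor's leading term divides it; move b to the remainder.
  leading term 1: no divisor's leading term divides it; move -2 to the remainder.
  remainder b - 2 ≠ 0; add h_4 = b - 2 to the basis.

S(f_1,h_4): lcm = ab. S = 2a + 2b + 1.
  leading term a: no divisor's leading term divides it; move 2a to the remainder.
  leading term b: subtract (2)·h_4 from 2b + 1 → -2
  leading term 1: no divisor's leading term divides it; move -2 to the remainder.
  remainder 2a - 2 ≠ 0; add h_5 = 2a - 2 to the basis.

The other S-polynomials (S(f_2,h_3), S(f_2,h_4), S(h_3,h_4), S(f_1,h_5), S(f_2,h_5), S(h_3,h_5), S(h_4,h_5)) all reduce to 0 modulo the current basis, so we have a Gröbner basis.
Inter-reduce: drop elements whose leading term is divisible by another's, tail-reduce, and make monic.
Reduced Gröbner basis: {a - 1, b - 2}.
Label its elements g_1 = a - 1, g_2 = b - 2.

Reduce p = -2ab + 3a - 3b^2 + 2b + 3 modulo G:
  leading term ab: subtract (-2b)·g_1 from -2ab + 3a - 3b^2 + 2b + 3 → 3a - 3b^2 + 3
  leading term a: subtract (3)·g_1 from 3a - 3b^2 + 3 → -3b^2 - 1
  leading term b^2: subtract (-3b)·g_2 from -3b^2 - 1 → b - 1
  leading term b: subtract (1)·g_2 from b - 1 → 1
  leading term 1: no divisor's leading term divides it; move 1 to the remainder.
  normal form = 1.
The normal form is nonzero, so p ∉ I. Since p minus its normal form lies in I, I + (p) = I + (r) where r = 1; decide whether this ideal is the whole ring.
Here r = 1 is a nonzero constant, hence a unit: 1 ∈ I + (p), the Gröbner basis of I + (p) is {1}, and the enlarged system has no common solution — adjoining p is inconsistent.

Adjoining -2ab + 3a - 3b^2 + 2b + 3 makes the ideal the whole ring: the system is inconsistent.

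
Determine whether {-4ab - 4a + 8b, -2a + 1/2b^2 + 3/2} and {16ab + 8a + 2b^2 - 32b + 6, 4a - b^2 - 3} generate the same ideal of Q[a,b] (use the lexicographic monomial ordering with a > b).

Yes, the ideals are equal.

Equality of ideals is decidable: compute both reduced Gröbner bases (unique for the ordering) and check whether they agree.
Buchberger on the first generating set:
f_1 = -4ab - 4a + 8b, LT = ab.
f_2 = -2a + 1/2b^2 + 3/2, LT = a.

S(f_1,f_2): lcm = ab. S = a + 1/4b^3 - 5/4b.
  leading term a: subtract (-1/2)·f_2 from a + 1/4b^3 - 5/4b → 1/4b^3 + 1/4b^2 - 5/4b + 3/4
  leading term b^3: no divisor's leading term divides it; move 1/4b^3 to the remainder.
  leading term b^2: no divisor's leading term divides it; move 1/4b^2 to the remainder.
  leading term b: no divisor's leading term divides it; move -5/4b to the remainder.
  leading term 1: no divisor's leading term divides it; move 3/4 to the remainder.
  remainder 1/4b^3 + 1/4b^2 - 5/4b + 3/4 ≠ 0; add g_3 = 1/4b^3 + 1/4b^2 - 5/4b + 3/4 to the basis.

The other S-polynomials (S(f_1,g_3), S(f_2,g_3)) all reduce to 0 modulo the current basis, so we have a Gröbner basis.
Inter-reduce: drop elements whose leading term is divisible by another's, tail-reduce, and make monic.
Reduced Gröbner basis: {a - 1/4b^2 - 3/4, b^3 + b^2 - 5b + 3}.

Buchberger on the second generating set:
h_1 = 16ab + 8a + 2b^2 - 32b + 6, LT = ab.
h_2 = 4a - b^2 - 3, LT = a.

S(h_1,h_2): lcm = ab. S = 1/2a + 1/4b^3 + 1/8b^2 - 5/4b + 3/8.
  leading term a: subtract (1/8)·h_2 from 1/2a + 1/4b^3 + 1/8b^2 - 5/4b + 3/8 → 1/4b^3 + 1/4b^2 - 5/4b + 3/4
  leading term b^3: no divisor's leading term divides it; move 1/4b^3 to the remainder.
  leading term b^2: no divisor's leading term divides it; move 1/4b^2 to the remainder.
  leading term b: no divisor's leading term divides it; move -5/4b to the remainder.
  leading term 1: no divisor's leading term divides it; move 3/4 to the remainder.
  remainder 1/4b^3 + 1/4b^2 - 5/4b + 3/4 ≠ 0; add k_3 = 1/4b^3 + 1/4b^2 - 5/4b + 3/4 to the basis.

The other S-polynomials (S(h_1,k_3), S(h_2,k_3)) all reduce to 0 modulo the current basis, so we have a Gröbner basis.
Inter-reduce: drop elements whose leading term is divisible by another's, tail-reduce, and make monic.
Reduced Gröbner basis: {a - 1/4b^2 - 3/4, b^3 + b^2 - 5b + 3}.

Same reduced basis, so the two generating sets span the same ideal.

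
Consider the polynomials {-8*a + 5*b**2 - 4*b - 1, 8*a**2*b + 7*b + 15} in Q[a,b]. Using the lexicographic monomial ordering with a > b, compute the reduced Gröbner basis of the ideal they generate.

f_1 = -8*a + 5*b**2 - 4*b - 1, LT = a.
f_2 = 8*a**2*b + 7*b + 15, LT = a**2*b.

S(f_1,f_2): lcm = a**2*b. S = -5/8*a*b**3 + 1/2*a*b**2 + 1/8*a*b - 7/8*b - 15/8.
  reduce S modulo (f_1, f_2):
  remainder -25/64*b**5 + 5/8*b**4 - 3/32*b**3 - 1/8*b**2 - 57/64*b - 15/8 ≠ 0; add g_3 = -25/64*b**5 + 5/8*b**4 - 3/32*b**3 - 1/8*b**2 - 57/64*b - 15/8 to the basis.

The other S-polynomials (S(f_1,g_3), S(f_2,g_3)) all reduce to 0 modulo the current basis, so we have a Gröbner basis.
Inter-reduce: drop elements whose leading term is divisible by another's, tail-reduce, and make monic.

G = {a - 5/8*b**2 + 1/2*b + 1/8, b**5 - 8/5*b**4 + 6/25*b**3 + 8/25*b**2 + 57/25*b + 24/5}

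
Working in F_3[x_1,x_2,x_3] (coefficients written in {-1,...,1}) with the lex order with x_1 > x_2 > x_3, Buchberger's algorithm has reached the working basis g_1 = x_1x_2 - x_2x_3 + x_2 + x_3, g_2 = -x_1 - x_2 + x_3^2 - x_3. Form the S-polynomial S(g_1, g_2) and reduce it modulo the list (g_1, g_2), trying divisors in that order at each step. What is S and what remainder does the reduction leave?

lcm(LM(g_1), LM(g_2)) = x_1x_2.
S = (lcm/LT(g_1))·g_1 − (lcm/LT(g_2))·g_2 = -x_2^2 + x_2x_3^2 + x_2x_3 + x_2 + x_3.
Reduce S modulo (g_1, g_2) in that order:
  leading term x_2^2: no divisor's leading term divides it; move -x_2^2 to the remainder.
  leading term x_2x_3^2: no divisor's leading term divides it; move x_2x_3^2 to the remainder.
  leading term x_2x_3: no divisor's leading term divides it; move x_2x_3 to the remainder.
  leading term x_2: no divisor's leading term divides it; move x_2 to the remainder.
  leading term x_3: no divisor's leading term divides it; move x_3 to the remainder.
The remainder -x_2^2 + x_2x_3^2 + x_2x_3 + x_2 + x_3 is nonzero, so it would be added as the next basis element.
This is the inner loop of Buchberger's algorithm — each nonzero remainder becomes a new basis element.

S(g_1, g_2) = -x_2^2 + x_2x_3^2 + x_2x_3 + x_2 + x_3; remainder on division = -x_2^2 + x_2x_3^2 + x_2x_3 + x_2 + x_3.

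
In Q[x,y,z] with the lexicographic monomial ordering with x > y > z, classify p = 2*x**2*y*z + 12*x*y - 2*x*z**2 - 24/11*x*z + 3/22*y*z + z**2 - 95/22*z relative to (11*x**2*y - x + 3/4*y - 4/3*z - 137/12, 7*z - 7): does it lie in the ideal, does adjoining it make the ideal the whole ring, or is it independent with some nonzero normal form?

2*x**2*y*z + 12*x*y - 2*x*z**2 - 24/11*x*z + 3/22*y*z + z**2 - 95/22*z is independent of I; its normal form modulo I is 12*x*y - 4*x - 1.

First compute the reduced Gröbner basis of I by Buchberger's algorithm.
f_1 = 11*x**2*y - x + 3/4*y - 4/3*z - 137/12, LT = x**2*y.
f_2 = 7*z - 7, LT = z.

The S-polynomials (S(f_1,f_2)) all reduce to 0 modulo the current basis, so we have a Gröbner basis.
Inter-reduce: drop elements whose leading term is divisible by another's, tail-reduce, and make monic.
Reduced Gröbner basis: {x**2*y - 1/11*x + 3/44*y - 51/44, z - 1}.
Label its elements g_1 = x**2*y - 1/11*x + 3/44*y - 51/44, g_2 = z - 1.

Reduce p = 2*x**2*y*z + 12*x*y - 2*x*z**2 - 24/11*x*z + 3/22*y*z + z**2 - 95/22*z modulo G:
  leading term x**2*y*z: subtract (2*z)·g_1 from 2*x**2*y*z + 12*x*y - 2*x*z**2 - 24/11*x*z + 3/22*y*z + z**2 - 95/22*z → 12*x*y - 2*x*z**2 - 2*x*z + z**2 - 2*z
  leading term x*y: no divisor's leading term divides it; move 12*x*y to the remainder.
  leading term x*z**2: subtract (-2*x*z)·g_2 from -2*x*z**2 - 2*x*z + z**2 - 2*z → -4*x*z + z**2 - 2*z
  leading term x*z: subtract (-4*x)·g_2 from -4*x*z + z**2 - 2*z → -4*x + z**2 - 2*z
  leading term x: no divisor's leading term divides it; move -4*x to the remainder.
  leading term z**2: subtract (z)·g_2 from z**2 - 2*z → -z
  leading term z: subtract (-1)·g_2 from -z → -1
  leading term 1: no divisor's leading term divides it; move -1 to the remainder.
  normal form = 12*x*y - 4*x - 1.
The normal form is nonzero, so p ∉ I. Since p minus its normal form lies in I, I + (p) = I + (r) where r = 12*x*y - 4*x - 1; decide whether this ideal is the whole ring.
Run Buchberger on G together with r (pairs among the g_i already reduce to 0 since G is a Gröbner basis):
g_1 = x**2*y - 1/11*x + 3/44*y - 51/44, LT = x**2*y.
g_2 = z - 1, LT = z.
r = 12*x*y - 4*x - 1, LT = x*y.

S(g_1,r): lcm = x**2*y. S = 1/3*x**2 - 1/132*x + 3/44*y - 51/44.
  reduce S modulo (g_1, g_2, r):
  remainder 1/3*x**2 - 1/132*x + 3/44*y - 51/44 ≠ 0; add m_4 = 1/3*x**2 - 1/132*x + 3/44*y - 51/44 to the basis.

S(g_1,m_4): lcm = x**2*y. S = 1/44*x*y - 1/11*x - 9/44*y**2 + 39/11*y - 51/44.
  reduce S modulo (g_1, g_2, r, m_4):
  remainder -1/12*x - 9/44*y**2 + 39/11*y - 611/528 ≠ 0; add m_5 = -1/12*x - 9/44*y**2 + 39/11*y - 611/528 to the basis.

S(r,m_5): lcm = x*y. S = -1/3*x - 27/11*y**3 + 468/11*y**2 - 611/44*y - 1/12.
  reduce S modulo (g_1, g_2, r, m_4, m_5):
  remainder -27/11*y**3 + 477/11*y**2 - 1235/44*y + 50/11 ≠ 0; add m_6 = -27/11*y**3 + 477/11*y**2 - 1235/44*y + 50/11 to the basis.

The other S-polynomials (S(g_1,g_2), S(g_2,r), S(g_2,m_4), S(r,m_4), S(g_1,m_5), S(g_2,m_5), S(m_4,m_5), S(g_1,m_6), S(g_2,m_6), S(r,m_6), S(m_4,m_6), S(m_5,m_6)) all reduce to 0 modulo the current basis, so we have a Gröbner basis.
Inter-reduce: drop elements whose leading term is divisible by another's, tail-reduce, and make monic.
Reduced Gröbner basis: {x + 27/11*y**2 - 468/11*y + 611/44, y**3 - 53/3*y**2 + 1235/108*y - 50/27, z - 1}.
The reduced Gröbner basis of I + (p) is {x + 27/11*y**2 - 468/11*y + 611/44, y**3 - 53/3*y**2 + 1235/108*y - 50/27, z - 1} ≠ {1}, a proper ideal, so the enlarged system stays consistent: p is independent of I, with normal form 12*x*y - 4*x - 1.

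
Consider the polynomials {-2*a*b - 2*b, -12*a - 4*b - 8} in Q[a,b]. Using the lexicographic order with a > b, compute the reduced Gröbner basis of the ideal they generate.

G = {a + 1/3*b + 2/3, b**2 - b}

f_1 = -2*a*b - 2*b, LT = a*b.
f_2 = -12*a - 4*b - 8, LT = a.

S(f_1,f_2): lcm = a*b. S = -1/3*b**2 + 1/3*b.
  leading term b**2: no divisor's leading term divides it; move -1/3*b**2 to the remainder.
  leading term b: no divisor's leading term divides it; move 1/3*b to the remainder.
  remainder -1/3*b**2 + 1/3*b ≠ 0; add g_3 = -1/3*b**2 + 1/3*b to the basis.

The other S-polynomials (S(f_1,g_3), S(f_2,g_3)) all reduce to 0 modulo the current basis, so we have a Gröbner basis.
Inter-reduce: drop elements whose leading term is divisible by another's, tail-reduce, and make monic.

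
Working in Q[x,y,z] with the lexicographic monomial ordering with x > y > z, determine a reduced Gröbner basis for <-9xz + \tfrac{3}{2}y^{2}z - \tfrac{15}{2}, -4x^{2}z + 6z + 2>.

G = {x - \tfrac{1}{30}y^{4}z + \tfrac{1}{6}y^{2} + \tfrac{9}{5}z + \tfrac{3}{5}, y^{4}z^{2} - 10y^{2}z - 54z^{2} - 18z + 25}

f_1 = -9xz + \tfrac{3}{2}y^{2}z - \tfrac{15}{2}, LT = xz.
f_2 = -4x^{2}z + 6z + 2, LT = x^{2}z.

S(f_1,f_2): lcm = x^{2}z. S = -\tfrac{1}{6}xy^{2}z + \tfrac{5}{6}x + \tfrac{3}{2}z + \tfrac{1}{2}.
  reduce S modulo (f_1, f_2):
  remainder \tfrac{5}{6}x - \tfrac{1}{36}y^{4}z + \tfrac{5}{36}y^{2} + \tfrac{3}{2}z + \tfrac{1}{2} ≠ 0; add g_3 = \tfrac{5}{6}x - \tfrac{1}{36}y^{4}z + \tfrac{5}{36}y^{2} + \tfrac{3}{2}z + \tfrac{1}{2} to the basis.

S(f_1,g_3): lcm = xz. S = \tfrac{1}{30}y^{4}z^{2} - \tfrac{1}{3}y^{2}z - \tfrac{9}{5}z^{2} - \tfrac{3}{5}z + \tfrac{5}{6}.
  reduce S modulo (f_1, f_2, g_3):
  remainder \tfrac{1}{30}y^{4}z^{2} - \tfrac{1}{3}y^{2}z - \tfrac{9}{5}z^{2} - \tfrac{3}{5}z + \tfrac{5}{6} ≠ 0; add g_4 = \tfrac{1}{30}y^{4}z^{2} - \tfrac{1}{3}y^{2}z - \tfrac{9}{5}z^{2} - \tfrac{3}{5}z + \tfrac{5}{6} to the basis.

The other S-polynomials (S(f_2,g_3), S(f_1,g_4), S(f_2,g_4), S(g_3,g_4)) all reduce to 0 modulo the current basis, so we have a Gröbner basis.
Inter-reduce: drop elements whose leading term is divisible by another's, tail-reduce, and make monic.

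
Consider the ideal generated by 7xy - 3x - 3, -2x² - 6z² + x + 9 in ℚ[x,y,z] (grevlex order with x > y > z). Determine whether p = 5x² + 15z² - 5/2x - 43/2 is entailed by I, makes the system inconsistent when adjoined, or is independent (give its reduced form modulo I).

First compute the reduced Gröbner basis of I by Buchberger's algorithm.
f_1 = 7xy - 3x - 3, LT = xy.
f_2 = -2x² - 6z² + x + 9, LT = x².

S(f_1,f_2): lcm = x²y. S = -3yz² - 3/7x² + ½xy - 3/7x + 9/2y.
  leading term yz²: no divisor's leading term divides it; move -3yz² to the remainder.
  leading term x²: subtract (3/14)·f_2 from -3/7x² + ½xy - 3/7x + 9/2y → ½xy + 9/7z² - 9/14x + 9/2y - 27/14
  leading term xy: subtract (1/14)·f_1 from ½xy + 9/7z² - 9/14x + 9/2y - 27/14 → 9/7z² - 3/7x + 9/2y - 12/7
  leading term z²: no divisor's leading term divides it; move 9/7z² to the remainder.
  leading term x: no divisor's leading term divides it; move -3/7x to the remainder.
  leading term y: no divisor's leading term divides it; move 9/2y to the remainder.
  leading term 1: no divisor's leading term divides it; move -12/7 to the remainder.
  remainder -3yz² + 9/7z² - 3/7x + 9/2y - 12/7 ≠ 0; add h_3 = -3yz² + 9/7z² - 3/7x + 9/2y - 12/7 to the basis.

The other S-polynomials (S(f_1,h_3), S(f_2,h_3)) all reduce to 0 modulo the current basis, so we have a Gröbner basis.
Inter-reduce: drop elements whose leading term is divisible by another's, tail-reduce, and make monic.
Reduced Gröbner basis: {yz² - 3/7z² + 1/7x - 3/2y + 4/7, x² + 3z² - ½x - 9/2, xy - 3/7x - 3/7}.
Label its elements g_1 = yz² - 3/7z² + 1/7x - 3/2y + 4/7, g_2 = x² + 3z² - ½x - 9/2, g_3 = xy - 3/7x - 3/7.

Reduce p = 5x² + 15z² - 5/2x - 43/2 modulo G:
  leading term x²: subtract (5)·g_2 from 5x² + 15z² - 5/2x - 43/2 → 1
  leading term 1: no divisor's leading term divides it; move 1 to the remainder.
  normal form = 1.
The normal form is nonzero, so p ∉ I. Since p minus its normal form lies in I, I + (p) = I + (r) where r = 1; decide whether this ideal is the whole ring.
Here r = 1 is a nonzero constant, hence a unit: 1 ∈ I + (p), the Gröbner basis of I + (p) is {1}, and the enlarged system has no common solution — adjoining p is inconsistent.

The remainder on division by a Gröbner basis is unique — it is the normal form.

Adjoining 5x² + 15z² - 5/2x - 43/2 makes the ideal the whole ring: the system is inconsistent.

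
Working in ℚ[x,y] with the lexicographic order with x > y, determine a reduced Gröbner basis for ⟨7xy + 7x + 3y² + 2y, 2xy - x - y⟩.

G = {x + 2/7y² + 11/21y, y³ + 4/3y² + ⅚y}

f_1 = 7xy + 7x + 3y² + 2y, LT = xy.
f_2 = 2xy - x - y, LT = xy.

S(f_1,f_2): lcm = xy. S = 3/2x + 3/7y² + 11/14y.
  leading term x: no divisor's leading term divides it; move 3/2x to the remainder.
  leading term y²: no divisor's leading term divides it; move 3/7y² to the remainder.
  leading term y: no divisor's leading term divides it; move 11/14y to the remainder.
  remainder 3/2x + 3/7y² + 11/14y ≠ 0; add g_3 = 3/2x + 3/7y² + 11/14y to the basis.

S(f_1,g_3): lcm = xy. S = x - 2/7y³ - 2/21y² + 2/7y.
  leading term x: subtract (⅔)·g_3 from x - 2/7y³ - 2/21y² + 2/7y → -2/7y³ - 8/21y² - 5/21y
  leading term y³: no divisor's leading term divides it; move -2/7y³ to the remainder.
  leading term y²: no divisor's leading term divides it; move -8/21y² to the remainder.
  leading term y: no divisor's leading term divides it; move -5/21y to the remainder.
  remainder -2/7y³ - 8/21y² - 5/21y ≠ 0; add g_4 = -2/7y³ - 8/21y² - 5/21y to the basis.

S(f_2,g_3): lcm = xy. S = -½x - 2/7y³ - 11/21y² - ½y.
  leading term x: subtract (-⅓)·g_3 from -½x - 2/7y³ - 11/21y² - ½y → -2/7y³ - 8/21y² - 5/21y
  leading term y³: subtract (1)·g_4 from -2/7y³ - 8/21y² - 5/21y → 0
  remainder 0.

S(f_1,g_4): lcm = xy³. S = -⅓xy² - ⅚xy + 3/7y⁴ + 2/7y³.
  leading term xy²: subtract (-1/21y)·f_1 from -⅓xy² - ⅚xy + 3/7y⁴ + 2/7y³ → -½xy + 3/7y⁴ + 3/7y³ + 2/21y²
  leading term xy: subtract (-1/14)·f_1 from -½xy + 3/7y⁴ + 3/7y³ + 2/21y² → ½x + 3/7y⁴ + 3/7y³ + 13/42y² + 1/7y
  leading term x: subtract (⅓)·g_3 from ½x + 3/7y⁴ + 3/7y³ + 13/42y² + 1/7y → 3/7y⁴ + 3/7y³ + ⅙y² - 5/42y
  leading term y⁴: subtract (-3/2y)·g_4 from 3/7y⁴ + 3/7y³ + ⅙y² - 5/42y → -1/7y³ - 4/21y² - 5/42y
  leading term y³: subtract (½)·g_4 from -1/7y³ - 4/21y² - 5/42y → 0
  remainder 0.

S(f_2,g_4): lcm = xy³. S = -11/6xy² - ⅚xy - ½y³.
  leading term xy²: subtract (-11/42y)·f_1 from -11/6xy² - ⅚xy - ½y³ → xy + 2/7y³ + 11/21y²
  leading term xy: subtract (1/7)·f_1 from xy + 2/7y³ + 11/21y² → -x + 2/7y³ + 2/21y² - 2/7y
  leading term x: subtract (-⅔)·g_3 from -x + 2/7y³ + 2/21y² - 2/7y → 2/7y³ + 8/21y² + 5/21y
  leading term y³: subtract (-1)·g_4 from 2/7y³ + 8/21y² + 5/21y → 0
  remainder 0.

S(g_3,g_4): leading monomials are coprime, so the S-polynomial reduces to 0 (Buchberger's first criterion).
Every S-polynomial of the final basis reduces to 0, so we have a Gröbner basis.
Inter-reduce: drop elements whose leading term is divisible by another's, tail-reduce, and make monic.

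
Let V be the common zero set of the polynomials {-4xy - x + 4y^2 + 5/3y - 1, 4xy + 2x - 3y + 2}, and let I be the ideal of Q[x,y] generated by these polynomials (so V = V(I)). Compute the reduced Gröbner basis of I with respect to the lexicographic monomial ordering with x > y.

G = {x + 4y^2 - 4/3y + 1, y^3 + 1/6y^2 + 13/48y}

f_1 = -4xy - x + 4y^2 + 5/3y - 1, LT = xy.
f_2 = 4xy + 2x - 3y + 2, LT = xy.

S(f_1,f_2): lcm = xy. S = -1/4x - y^2 + 1/3y - 1/4.
  leading term x: no divisor's leading term divides it; move -1/4x to the remainder.
  leading term y^2: no divisor's leading term divides it; move -y^2 to the remainder.
  leading term y: no divisor's leading term divides it; move 1/3y to the remainder.
  leading term 1: no divisor's leading term divides it; move -1/4 to the remainder.
  remainder -1/4x - y^2 + 1/3y - 1/4 ≠ 0; add g_3 = -1/4x - y^2 + 1/3y - 1/4 to the basis.

S(f_1,g_3): lcm = xy. S = 1/4x - 4y^3 + 1/3y^2 - 17/12y + 1/4.
  leading term x: subtract (-1)·g_3 from 1/4x - 4y^3 + 1/3y^2 - 17/12y + 1/4 → -4y^3 - 2/3y^2 - 13/12y
  leading term y^3: no divisor's leading term divides it; move -4y^3 to the remainder.
  leading term y^2: no divisor's leading term divides it; move -2/3y^2 to the remainder.
  leading term y: no divisor's leading term divides it; move -13/12y to the remainder.
  remainder -4y^3 - 2/3y^2 - 13/12y ≠ 0; add g_4 = -4y^3 - 2/3y^2 - 13/12y to the basis.

The other S-polynomials (S(f_2,g_3), S(f_1,g_4), S(f_2,g_4), S(g_3,g_4)) all reduce to 0 modulo the current basis, so we have a Gröbner basis.
Inter-reduce: drop elements whose leading term is divisible by another's, tail-reduce, and make monic.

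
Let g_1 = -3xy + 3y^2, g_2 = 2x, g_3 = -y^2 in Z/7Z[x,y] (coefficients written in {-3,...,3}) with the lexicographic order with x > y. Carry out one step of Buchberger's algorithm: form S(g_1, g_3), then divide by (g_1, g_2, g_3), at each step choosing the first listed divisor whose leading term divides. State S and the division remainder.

S(g_1, g_3) = -y^3; remainder on division = 0.

lcm(LM(g_1), LM(g_3)) = xy^2.
S = (lcm/LT(g_1))·g_1 − (lcm/LT(g_3))·g_3 = -y^3.
Reduce S modulo (g_1, g_2, g_3) in that order:
  leading term y^3: subtract (y)·g_3 from -y^3 → 0
The remainder is 0, so this S-polynomial contributes no new basis element.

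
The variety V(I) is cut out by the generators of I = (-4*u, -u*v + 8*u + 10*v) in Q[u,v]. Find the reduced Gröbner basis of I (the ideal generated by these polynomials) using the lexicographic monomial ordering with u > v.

This is the nonlinear analogue of row-reducing a linear system.

f_1 = -4*u, LT = u.
f_2 = -u*v + 8*u + 10*v, LT = u*v.

S(f_1,f_2): lcm = u*v. S = 8*u + 10*v.
  leading term u: subtract (-2)·f_1 from 8*u + 10*v → 10*v
  leading term v: no divisor's leading term divides it; move 10*v to the remainder.
  remainder 10*v ≠ 0; add g_3 = 10*v to the basis.

The other S-polynomials (S(f_1,g_3), S(f_2,g_3)) all reduce to 0 modulo the current basis, so we have a Gröbner basis.
Inter-reduce: drop elements whose leading term is divisible by another's, tail-reduce, and make monic.

G = {u, v}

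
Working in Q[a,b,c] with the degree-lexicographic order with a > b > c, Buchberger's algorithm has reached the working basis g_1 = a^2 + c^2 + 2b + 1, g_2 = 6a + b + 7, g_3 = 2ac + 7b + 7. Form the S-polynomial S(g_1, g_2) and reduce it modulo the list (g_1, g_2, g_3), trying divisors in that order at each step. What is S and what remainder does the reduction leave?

lcm(LM(g_1), LM(g_2)) = a^2.
S = (lcm/LT(g_1))·g_1 − (lcm/LT(g_2))·g_2 = -1/6ab + c^2 - 7/6a + 2b + 1.
Reduce S modulo (g_1, g_2, g_3) in that order:
  leading term ab: subtract (-1/36b)·g_2 from -1/6ab + c^2 - 7/6a + 2b + 1 → 1/36b^2 + c^2 - 7/6a + 79/36b + 1
  leading term b^2: no divisor's leading term divides it; move 1/36b^2 to the remainder.
  leading term c^2: no divisor's leading term divides it; move c^2 to the remainder.
  leading term a: subtract (-7/36)·g_2 from -7/6a + 79/36b + 1 → 43/18b + 85/36
  leading term b: no divisor's leading term divides it; move 43/18b to the remainder.
  leading term 1: no divisor's leading term divides it; move 85/36 to the remainder.
The remainder 1/36b^2 + c^2 + 43/18b + 85/36 is nonzero, so it would be added as the next basis element.

S(g_1, g_2) = -1/6ab + c^2 - 7/6a + 2b + 1; remainder on division = 1/36b^2 + c^2 + 43/18b + 85/36.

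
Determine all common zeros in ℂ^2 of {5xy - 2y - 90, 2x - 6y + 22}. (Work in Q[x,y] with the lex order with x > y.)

{(-73/5, -6/5), (4, 5)}

Compute a lex Gröbner basis by Buchberger's algorithm.
f_1 = 5xy - 2y - 90, LT = xy.
f_2 = 2x - 6y + 22, LT = x.

S(f_1,f_2): lcm = xy. S = 3y^2 - 57/5y - 18.
  leading term y^2: no divisor's leading term divides it; move 3y^2 to the remainder.
  leading term y: no divisor's leading term divides it; move -57/5y to the remainder.
  leading term 1: no divisor's leading term divides it; move -18 to the remainder.
  remainder 3y^2 - 57/5y - 18 ≠ 0; add h_3 = 3y^2 - 57/5y - 18 to the basis.

The other S-polynomials (S(f_1,h_3), S(f_2,h_3)) all reduce to 0 modulo the current basis, so we have a Gröbner basis.
Inter-reduce: drop elements whose leading term is divisible by another's, tail-reduce, and make monic.
Reduced Gröbner basis: {x - 3y + 11, y^2 - 19/5y - 6}.

Since the basis is lex-ordered, y^2 - 19/5y - 6 is univariate in y. Its roots are {-6/5, 5}. Back-substituting each root into the other basis elements fixes the other coordinates.
  y = -6/5: the earlier basis element becomes x + 73/5 = 0, giving x = -73/5 — point (-73/5, -6/5).
  y = 5: the earlier basis element becomes x - 4 = 0, giving x = 4 — point (4, 5).
Substituting each solution back into the original system confirms all equations vanish.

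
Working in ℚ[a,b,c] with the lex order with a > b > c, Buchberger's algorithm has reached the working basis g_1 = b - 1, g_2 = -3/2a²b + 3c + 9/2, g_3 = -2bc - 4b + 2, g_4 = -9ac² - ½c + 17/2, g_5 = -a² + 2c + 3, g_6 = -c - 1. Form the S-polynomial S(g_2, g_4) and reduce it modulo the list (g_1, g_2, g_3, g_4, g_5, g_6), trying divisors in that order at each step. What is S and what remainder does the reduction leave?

lcm(LM(g_2), LM(g_4)) = a²bc².
S = (lcm/LT(g_2))·g_2 − (lcm/LT(g_4))·g_4 = -1/18abc + 17/18ab - 2c³ - 3c².
Reduce S modulo (g_1, g_2, g_3, g_4, g_5, g_6) in that order:
  leading term abc: subtract (-1/18ac)·g_1 from -1/18abc + 17/18ab - 2c³ - 3c² → 17/18ab - 1/18ac - 2c³ - 3c²
  leading term ab: subtract (17/18a)·g_1 from 17/18ab - 1/18ac - 2c³ - 3c² → -1/18ac + 17/18a - 2c³ - 3c²
  leading term ac: subtract (1/18a)·g_6 from -1/18ac + 17/18a - 2c³ - 3c² → a - 2c³ - 3c²
  leading term a: no divisor's leading term divides it; move a to the remainder.
  leading term c³: subtract (2c²)·g_6 from -2c³ - 3c² → -c²
  leading term c²: subtract (c)·g_6 from -c² → c
  leading term c: subtract (-1)·g_6 from c → -1
  leading term 1: no divisor's leading term divides it; move -1 to the remainder.
The remainder a - 1 is nonzero, so it would be added as the next basis element.

S(g_2, g_4) = -1/18abc + 17/18ab - 2c³ - 3c²; remainder on division = a - 1.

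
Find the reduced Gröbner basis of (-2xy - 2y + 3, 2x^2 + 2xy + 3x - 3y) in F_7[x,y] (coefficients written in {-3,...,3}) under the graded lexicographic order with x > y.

G = {x^2 - 2x + y - 2, xy + y + 2, y^2 - 2x + y - 1}

The reduced Gröbner basis is the canonical form of the ideal for this ordering.

f_1 = -2xy - 2y + 3, LT = xy.
f_2 = 2x^2 + 2xy + 3x - 3y, LT = x^2.

S(f_1,f_2): lcm = x^2y. S = -xy^2 + 3xy - 2y^2 + 2x.
  leading term xy^2: subtract (-3y)·f_1 from -xy^2 + 3xy - 2y^2 + 2x → 3xy - y^2 + 2x + 2y
  leading term xy: subtract (2)·f_1 from 3xy - y^2 + 2x + 2y → -y^2 + 2x - y + 1
  leading term y^2: no divisor's leading term divides it; move -y^2 to the remainder.
  leading term x: no divisor's leading term divides it; move 2x to the remainder.
  leading term y: no divisor's leading term divides it; move -y to the remainder.
  leading term 1: no divisor's leading term divides it; move 1 to the remainder.
  remainder -y^2 + 2x - y + 1 ≠ 0; add g_3 = -y^2 + 2x - y + 1 to the basis.

S(f_1,g_3): lcm = xy^2. S = 2x^2 - xy + y^2 + x + 2y.
  leading term x^2: subtract (1)·f_2 from 2x^2 - xy + y^2 + x + 2y → -3xy + y^2 - 2x - 2y
  leading term xy: subtract (-2)·f_1 from -3xy + y^2 - 2x - 2y → y^2 - 2x + y - 1
  leading term y^2: subtract (-1)·g_3 from y^2 - 2x + y - 1 → 0
  remainder 0.

S(f_2,g_3): leading monomials are coprime, so the S-polynomial reduces to 0 (Buchberger's first criterion).
Every S-polynomial of the final basis reduces to 0, so we have a Gröbner basis.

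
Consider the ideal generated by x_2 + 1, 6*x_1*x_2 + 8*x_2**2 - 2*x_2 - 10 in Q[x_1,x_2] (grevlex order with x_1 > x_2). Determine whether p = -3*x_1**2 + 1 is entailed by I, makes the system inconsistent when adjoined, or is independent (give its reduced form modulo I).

First compute the reduced Gröbner basis of I by Buchberger's algorithm.
f_1 = x_2 + 1, LT = x_2.
f_2 = 6*x_1*x_2 + 8*x_2**2 - 2*x_2 - 10, LT = x_1*x_2.

S(f_1,f_2): lcm = x_1*x_2. S = -4/3*x_2**2 + x_1 + 1/3*x_2 + 5/3.
  reduce S modulo (f_1, f_2):
  remainder x_1 ≠ 0; add h_3 = x_1 to the basis.

The other S-polynomials (S(f_1,h_3), S(f_2,h_3)) all reduce to 0 modulo the current basis, so we have a Gröbner basis.
Inter-reduce: drop elements whose leading term is divisible by another's, tail-reduce, and make monic.
Reduced Gröbner basis: {x_1, x_2 + 1}.
Label its elements g_1 = x_1, g_2 = x_2 + 1.

Reduce p = -3*x_1**2 + 1 modulo G:
  leading term x_1**2: subtract (-3*x_1)·g_1 from -3*x_1**2 + 1 → 1
  leading term 1: no divisor's leading term divides it; move 1 to the remainder.
  normal form = 1.
The normal form is nonzero, so p ∉ I. Since p minus its normal form lies in I, I + (p) = I + (r) where r = 1; decide whether this ideal is the whole ring.
Here r = 1 is a nonzero constant, hence a unit: 1 ∈ I + (p), the Gröbner basis of I + (p) is {1}, and the enlarged system has no common solution — adjoining p is inconsistent.

The remainder on division by a Gröbner basis is unique — it is the normal form.

Adjoining -3*x_1**2 + 1 makes the ideal the whole ring: the system is inconsistent.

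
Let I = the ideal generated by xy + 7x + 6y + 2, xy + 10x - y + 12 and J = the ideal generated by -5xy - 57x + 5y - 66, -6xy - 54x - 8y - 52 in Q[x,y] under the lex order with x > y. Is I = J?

No, the ideals differ.

Since reduced Gröbner bases are canonical representatives of ideals under a given ordering, it suffices to compute and compare them.
Buchberger on the first generating set:
f_1 = xy + 7x + 6y + 2, LT = xy.
f_2 = xy + 10x - y + 12, LT = xy.

S(f_1,f_2): lcm = xy. S = -3x + 7y - 10.
  reduce S modulo (f_1, f_2):
  remainder -3x + 7y - 10 ≠ 0; add g_3 = -3x + 7y - 10 to the basis.

S(f_1,g_3): lcm = xy. S = 7x + 7/3y^2 + 8/3y + 2.
  reduce S modulo (f_1, f_2, g_3):
  remainder 7/3y^2 + 19y - 64/3 ≠ 0; add g_4 = 7/3y^2 + 19y - 64/3 to the basis.

The other S-polynomials (S(f_2,g_3), S(f_1,g_4), S(f_2,g_4), S(g_3,g_4)) all reduce to 0 modulo the current basis, so we have a Gröbner basis.
Inter-reduce: drop elements whose leading term is divisible by another's, tail-reduce, and make monic.
Reduced Gröbner basis: {x - 7/3y + 10/3, y^2 + 57/7y - 64/7}.

Buchberger on the second generating set:
h_1 = -5xy - 57x + 5y - 66, LT = xy.
h_2 = -6xy - 54x - 8y - 52, LT = xy.

S(h_1,h_2): lcm = xy. S = 12/5x - 7/3y + 68/15.
  reduce S modulo (h_1, h_2):
  remainder 12/5x - 7/3y + 68/15 ≠ 0; add k_3 = 12/5x - 7/3y + 68/15 to the basis.

S(h_1,k_3): lcm = xy. S = 57/5x + 35/36y^2 - 26/9y + 66/5.
  reduce S modulo (h_1, h_2, k_3):
  remainder 35/36y^2 + 295/36y - 25/3 ≠ 0; add k_4 = 35/36y^2 + 295/36y - 25/3 to the basis.

The other S-polynomials (S(h_2,k_3), S(h_1,k_4), S(h_2,k_4), S(k_3,k_4)) all reduce to 0 modulo the current basis, so we have a Gröbner basis.
Inter-reduce: drop elements whose leading term is divisible by another's, tail-reduce, and make monic.
Reduced Gröbner basis: {x - 35/36y + 17/9, y^2 + 59/7y - 60/7}.

The bases are distinct; the ideals are different.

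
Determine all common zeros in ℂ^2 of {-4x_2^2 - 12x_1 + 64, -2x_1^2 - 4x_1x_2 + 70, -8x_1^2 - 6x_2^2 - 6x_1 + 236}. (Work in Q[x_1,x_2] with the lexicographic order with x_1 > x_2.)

Compute a lex Gröbner basis by Buchberger's algorithm.
f_1 = -12x_1 - 4x_2^2 + 64, LT = x_1.
f_2 = -2x_1^2 - 4x_1x_2 + 70, LT = x_1^2.
f_3 = -8x_1^2 - 6x_1 - 6x_2^2 + 236, LT = x_1^2.

S(f_1,f_2): lcm = x_1^2. S = 1/3x_1x_2^2 - 2x_1x_2 - 16/3x_1 + 35.
  leading term x_1x_2^2: subtract (-1/36x_2^2)·f_1 from 1/3x_1x_2^2 - 2x_1x_2 - 16/3x_1 + 35 → -2x_1x_2 - 16/3x_1 - 1/9x_2^4 + 16/9x_2^2 + 35
  leading term x_1x_2: subtract (1/6x_2)·f_1 from -2x_1x_2 - 16/3x_1 - 1/9x_2^4 + 16/9x_2^2 + 35 → -16/3x_1 - 1/9x_2^4 + 2/3x_2^3 + 16/9x_2^2 - 32/3x_2 + 35
  leading term x_1: subtract (4/9)·f_1 from -16/3x_1 - 1/9x_2^4 + 2/3x_2^3 + 16/9x_2^2 - 32/3x_2 + 35 → -1/9x_2^4 + 2/3x_2^3 + 32/9x_2^2 - 32/3x_2 + 59/9
  leading term x_2^4: no divisor's leading term divides it; move -1/9x_2^4 to the remainder.
  leading term x_2^3: no divisor's leading term divides it; move 2/3x_2^3 to the remainder.
  leading term x_2^2: no divisor's leading term divides it; move 32/9x_2^2 to the remainder.
  leading term x_2: no divisor's leading term divides it; move -32/3x_2 to the remainder.
  leading term 1: no divisor's leading term divides it; move 59/9 to the remainder.
  remainder -1/9x_2^4 + 2/3x_2^3 + 32/9x_2^2 - 32/3x_2 + 59/9 ≠ 0; add h_4 = -1/9x_2^4 + 2/3x_2^3 + 32/9x_2^2 - 32/3x_2 + 59/9 to the basis.

S(f_1,f_3): lcm = x_1^2. S = 1/3x_1x_2^2 - 73/12x_1 - 3/4x_2^2 + 59/2.
  leading term x_1x_2^2: subtract (-1/36x_2^2)·f_1 from 1/3x_1x_2^2 - 73/12x_1 - 3/4x_2^2 + 59/2 → -73/12x_1 - 1/9x_2^4 + 37/36x_2^2 + 59/2
  leading term x_1: subtract (73/144)·f_1 from -73/12x_1 - 1/9x_2^4 + 37/36x_2^2 + 59/2 → -1/9x_2^4 + 55/18x_2^2 - 53/18
  leading term x_2^4: subtract (1)·h_4 from -1/9x_2^4 + 55/18x_2^2 - 53/18 → -2/3x_2^3 - 1/2x_2^2 + 32/3x_2 - 19/2
  leading term x_2^3: no divisor's leading term divides it; move -2/3x_2^3 to the remainder.
  leading term x_2^2: no divisor's leading term divides it; move -1/2x_2^2 to the remainder.
  leading term x_2: no divisor's leading term divides it; move 32/3x_2 to the remainder.
  leading term 1: no divisor's leading term divides it; move -19/2 to the remainder.
  remainder -2/3x_2^3 - 1/2x_2^2 + 32/3x_2 - 19/2 ≠ 0; add h_5 = -2/3x_2^3 - 1/2x_2^2 + 32/3x_2 - 19/2 to the basis.

S(f_2,f_3): lcm = x_1^2. S = 2x_1x_2 - 3/4x_1 - 3/4x_2^2 - 11/2.
  leading term x_1x_2: subtract (-1/6x_2)·f_1 from 2x_1x_2 - 3/4x_1 - 3/4x_2^2 - 11/2 → -3/4x_1 - 2/3x_2^3 - 3/4x_2^2 + 32/3x_2 - 11/2
  leading term x_1: subtract (1/16)·f_1 from -3/4x_1 - 2/3x_2^3 - 3/4x_2^2 + 32/3x_2 - 11/2 → -2/3x_2^3 - 1/2x_2^2 + 32/3x_2 - 19/2
  leading term x_2^3: subtract (1)·h_5 from -2/3x_2^3 - 1/2x_2^2 + 32/3x_2 - 19/2 → 0
  remainder 0.

S(f_1,h_4): leading monomials are coprime, so the S-polynomial reduces to 0 (Buchberger's first criterion).
S(f_2,h_4): leading monomials are coprime, so the S-polynomial reduces to 0 (Buchberger's first criterion).
S(f_3,h_4): leading monomials are coprime, so the S-polynomial reduces to 0 (Buchberger's first criterion).
S(f_1,h_5): leading monomials are coprime, so the S-polynomial reduces to 0 (Buchberger's first criterion).
S(f_2,h_5): leading monomials are coprime, so the S-polynomial reduces to 0 (Buchberger's first criterion).
S(f_3,h_5): leading monomials are coprime, so the S-polynomial reduces to 0 (Buchberger's first criterion).
S(h_4,h_5): lcm = x_2^4. S = -27/4x_2^3 - 16x_2^2 + 327/4x_2 - 59.
  leading term x_2^3: subtract (81/8)·h_5 from -27/4x_2^3 - 16x_2^2 + 327/4x_2 - 59 → -175/16x_2^2 - 105/4x_2 + 595/16
  leading term x_2^2: no divisor's leading term divides it; move -175/16x_2^2 to the remainder.
  leading term x_2: no divisor's leading term divides it; move -105/4x_2 to the remainder.
  leading term 1: no divisor's leading term divides it; move 595/16 to the remainder.
  remainder -175/16x_2^2 - 105/4x_2 + 595/16 ≠ 0; add h_6 = -175/16x_2^2 - 105/4x_2 + 595/16 to the basis.

S(f_1,h_6): leading monomials are coprime, so the S-polynomial reduces to 0 (Buchberger's first criterion).
S(f_2,h_6): leading monomials are coprime, so the S-polynomial reduces to 0 (Buchberger's first criterion).
S(f_3,h_6): leading monomials are coprime, so the S-polynomial reduces to 0 (Buchberger's first criterion).
S(h_4,h_6): lcm = x_2^4. S = -42/5x_2^3 - 143/5x_2^2 + 96x_2 - 59.
  leading term x_2^3: subtract (63/5)·h_5 from -42/5x_2^3 - 143/5x_2^2 + 96x_2 - 59 → -223/10x_2^2 - 192/5x_2 + 607/10
  leading term x_2^2: subtract (1784/875)·h_6 from -223/10x_2^2 - 192/5x_2 + 607/10 → 378/25x_2 - 378/25
  leading term x_2: no divisor's leading term divides it; move 378/25x_2 to the remainder.
  leading term 1: no divisor's leading term divides it; move -378/25 to the remainder.
  remainder 378/25x_2 - 378/25 ≠ 0; add h_7 = 378/25x_2 - 378/25 to the basis.

S(h_5,h_6): lcm = x_2^3. S = -33/20x_2^2 - 63/5x_2 + 57/4.
  leading term x_2^2: subtract (132/875)·h_6 from -33/20x_2^2 - 63/5x_2 + 57/4 → -216/25x_2 + 216/25
  leading term x_2: subtract (-4/7)·h_7 from -216/25x_2 + 216/25 → 0
  remainder 0.

S(f_1,h_7): leading monomials are coprime, so the S-polynomial reduces to 0 (Buchberger's first criterion).
S(f_2,h_7): leading monomials are coprime, so the S-polynomial reduces to 0 (Buchberger's first criterion).
S(f_3,h_7): leading monomials are coprime, so the S-polynomial reduces to 0 (Buchberger's first criterion).
S(h_4,h_7): lcm = x_2^4. S = -5x_2^3 - 32x_2^2 + 96x_2 - 59.
  leading term x_2^3: subtract (15/2)·h_5 from -5x_2^3 - 32x_2^2 + 96x_2 - 59 → -113/4x_2^2 + 16x_2 + 49/4
  leading term x_2^2: subtract (452/175)·h_6 from -113/4x_2^2 + 16x_2 + 49/4 → 419/5x_2 - 419/5
  leading term x_2: subtract (2095/378)·h_7 from 419/5x_2 - 419/5 → 0
  remainder 0.

S(h_5,h_7): lcm = x_2^3. S = 7/4x_2^2 - 16x_2 + 57/4.
  leading term x_2^2: subtract (-4/25)·h_6 from 7/4x_2^2 - 16x_2 + 57/4 → -101/5x_2 + 101/5
  leading term x_2: subtract (-505/378)·h_7 from -101/5x_2 + 101/5 → 0
  remainder 0.

S(h_6,h_7): lcm = x_2^2. S = 17/5x_2 - 17/5.
  leading term x_2: subtract (85/378)·h_7 from 17/5x_2 - 17/5 → 0
  remainder 0.

Every S-polynomial of the final basis reduces to 0, so we have a Gröbner basis.
Inter-reduce: drop elements whose leading term is divisible by another's, tail-reduce, and make monic.
Reduced Gröbner basis: {x_1 - 5, x_2 - 1}.

A lex Gröbner basis eliminates variables successively. Here x_2 - 1 depends only on x_2, with roots {1}; lifting each root through the earlier basis elements recovers the full solutions.
  x_2 = 1: the earlier basis element becomes x_1 - 5 = 0, giving x_1 = 5 — point (5, 1).

{(5, 1)}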